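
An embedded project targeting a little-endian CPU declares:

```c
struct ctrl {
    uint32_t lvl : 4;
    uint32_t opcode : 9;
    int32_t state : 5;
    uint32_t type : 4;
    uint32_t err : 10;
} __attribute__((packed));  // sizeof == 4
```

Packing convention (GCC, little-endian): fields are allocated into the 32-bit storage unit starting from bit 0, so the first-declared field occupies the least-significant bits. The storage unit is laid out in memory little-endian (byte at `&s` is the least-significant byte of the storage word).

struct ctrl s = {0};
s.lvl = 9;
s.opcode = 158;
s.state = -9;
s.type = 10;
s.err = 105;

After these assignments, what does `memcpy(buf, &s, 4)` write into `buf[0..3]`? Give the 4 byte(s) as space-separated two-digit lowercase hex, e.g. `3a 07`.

e9 e9 6a 1a

[0+:4] lvl=9 & 0xf = 0x9; word=0x00000009
[4+:9] opcode=158 & 0x1ff = 0x9e; word=0x000009e9
[13+:5] state=-9 & 0x1f = 0x17; word=0x0002e9e9
[18+:4] type=10 & 0xf = 0xa; word=0x002ae9e9
[22+:10] err=105 & 0x3ff = 0x69; word=0x1a6ae9e9
word = 0x1a6ae9e9 → little-endian bytes:
  [0]=0xe9  [1]=0xe9  [2]=0x6a  [3]=0x1a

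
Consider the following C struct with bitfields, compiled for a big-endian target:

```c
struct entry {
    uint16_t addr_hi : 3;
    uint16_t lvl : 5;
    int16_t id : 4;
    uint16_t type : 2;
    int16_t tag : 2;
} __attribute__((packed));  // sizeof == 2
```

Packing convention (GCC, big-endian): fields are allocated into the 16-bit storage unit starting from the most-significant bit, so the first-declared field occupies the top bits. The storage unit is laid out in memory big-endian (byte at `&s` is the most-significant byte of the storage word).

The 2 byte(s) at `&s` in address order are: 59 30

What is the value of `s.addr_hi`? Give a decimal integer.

[0]=0x59 [1]=0x30 (big-endian) → word 0x5930
addr_hi [13+:3] = (word>>13) & 0x7 = 2  ←
lvl [8+:5] = (word>>8) & 0x1f = 25
id [4+:4] = (word>>4) & 0xf = 3
type [2+:2] = (word>>2) & 0x3 = 0
tag [0+:2] = (word>>0) & 0x3 = 0

2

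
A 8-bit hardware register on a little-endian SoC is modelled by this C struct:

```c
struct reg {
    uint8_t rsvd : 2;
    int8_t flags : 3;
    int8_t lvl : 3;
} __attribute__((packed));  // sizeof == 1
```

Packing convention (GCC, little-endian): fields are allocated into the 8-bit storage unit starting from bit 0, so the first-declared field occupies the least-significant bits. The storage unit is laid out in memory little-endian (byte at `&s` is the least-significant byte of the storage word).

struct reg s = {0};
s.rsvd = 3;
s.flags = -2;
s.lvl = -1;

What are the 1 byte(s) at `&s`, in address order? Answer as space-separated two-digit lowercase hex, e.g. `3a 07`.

rsvd:2 = 3 → 0x3 << 0 → word 0x03
flags:3 = -2 → 0x6 << 2 → word 0x1b
lvl:3 = -1 → 0x7 << 5 → word 0xfb
word = 0xfb → little-endian bytes:
  [0]=0xfb

fb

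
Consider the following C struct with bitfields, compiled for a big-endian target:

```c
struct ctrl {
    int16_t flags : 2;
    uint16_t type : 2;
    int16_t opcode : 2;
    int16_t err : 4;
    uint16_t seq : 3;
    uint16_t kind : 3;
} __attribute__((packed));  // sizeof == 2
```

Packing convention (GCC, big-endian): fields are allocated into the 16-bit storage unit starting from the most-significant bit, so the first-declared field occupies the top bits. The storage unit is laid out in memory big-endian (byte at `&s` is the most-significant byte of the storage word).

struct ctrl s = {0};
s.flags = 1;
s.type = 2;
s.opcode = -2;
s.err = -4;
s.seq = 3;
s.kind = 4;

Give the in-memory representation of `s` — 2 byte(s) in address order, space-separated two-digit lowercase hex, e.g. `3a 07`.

6b 1c

flags (2b) val=1 bits=0x1 at bit 14: 0x4000
type (2b) val=2 bits=0x2 at bit 12: 0x6000
opcode (2b) val=-2 bits=0x2 at bit 10: 0x6800
err (4b) val=-4 bits=0xc at bit 6: 0x6b00
seq (3b) val=3 bits=0x3 at bit 3: 0x6b18
kind (3b) val=4 bits=0x4 at bit 0: 0x6b1c
word = 0x6b1c → big-endian bytes:
  [0]=0x6b  [1]=0x1c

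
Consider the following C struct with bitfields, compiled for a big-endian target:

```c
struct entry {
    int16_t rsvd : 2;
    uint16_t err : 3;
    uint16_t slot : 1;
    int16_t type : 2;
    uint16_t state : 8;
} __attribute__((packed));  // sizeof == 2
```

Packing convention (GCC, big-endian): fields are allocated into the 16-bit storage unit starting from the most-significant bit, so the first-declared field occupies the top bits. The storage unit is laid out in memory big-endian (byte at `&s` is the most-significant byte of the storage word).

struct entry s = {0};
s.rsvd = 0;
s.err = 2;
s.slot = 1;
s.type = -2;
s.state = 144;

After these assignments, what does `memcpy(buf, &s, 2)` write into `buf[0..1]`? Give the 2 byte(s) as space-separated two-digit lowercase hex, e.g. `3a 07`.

16 90

rsvd:2 = 0 → 0x0 << 14 → word 0x0000
err:3 = 2 → 0x2 << 11 → word 0x1000
slot:1 = 1 → 0x1 << 10 → word 0x1400
type:2 = -2 → 0x2 << 8 → word 0x1600
state:8 = 144 → 0x90 << 0 → word 0x1690
word = 0x1690 → big-endian bytes:
  [0]=0x16  [1]=0x90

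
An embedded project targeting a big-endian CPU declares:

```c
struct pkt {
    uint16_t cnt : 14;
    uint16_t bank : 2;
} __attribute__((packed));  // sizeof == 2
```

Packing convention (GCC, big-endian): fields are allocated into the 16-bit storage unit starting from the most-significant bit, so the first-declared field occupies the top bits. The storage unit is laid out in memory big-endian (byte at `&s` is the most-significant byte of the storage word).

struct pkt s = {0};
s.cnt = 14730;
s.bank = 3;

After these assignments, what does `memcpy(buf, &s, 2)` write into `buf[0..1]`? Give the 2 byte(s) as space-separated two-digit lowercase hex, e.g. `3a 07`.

cnt (14b) val=14730 bits=0x398a at bit 2: 0xe628
bank (2b) val=3 bits=0x3 at bit 0: 0xe62b
word = 0xe62b → big-endian bytes:
  [0]=0xe6  [1]=0x2b

e6 2b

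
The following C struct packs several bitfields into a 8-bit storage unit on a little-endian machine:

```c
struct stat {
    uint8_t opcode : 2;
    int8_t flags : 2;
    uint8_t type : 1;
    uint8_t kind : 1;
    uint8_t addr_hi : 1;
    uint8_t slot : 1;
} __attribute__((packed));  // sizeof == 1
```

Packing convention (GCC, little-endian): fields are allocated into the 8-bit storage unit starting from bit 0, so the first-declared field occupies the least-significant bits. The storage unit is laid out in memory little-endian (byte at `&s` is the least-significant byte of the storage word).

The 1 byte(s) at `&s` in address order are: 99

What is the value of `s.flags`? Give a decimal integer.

[0]=0x99 (little-endian) → word 0x99
opcode [0+:2] = (word>>0) & 0x3 = 1
flags [2+:2] = (word>>2) & 0x3 = 2  ←
type [4+:1] = (word>>4) & 0x1 = 1
kind [5+:1] = (word>>5) & 0x1 = 0
addr_hi [6+:1] = (word>>6) & 0x1 = 0
slot [7+:1] = (word>>7) & 0x1 = 1
flags signed 2b, MSB=1: 2 - 4 = -2

-2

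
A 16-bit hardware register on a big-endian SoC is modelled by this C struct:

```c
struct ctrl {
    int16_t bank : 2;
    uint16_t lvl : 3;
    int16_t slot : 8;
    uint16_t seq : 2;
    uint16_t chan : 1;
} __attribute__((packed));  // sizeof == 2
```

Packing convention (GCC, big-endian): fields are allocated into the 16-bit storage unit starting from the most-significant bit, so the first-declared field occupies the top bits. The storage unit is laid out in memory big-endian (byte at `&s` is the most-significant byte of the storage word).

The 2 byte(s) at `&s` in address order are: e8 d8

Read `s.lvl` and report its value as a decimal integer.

[0]=0xe8 [1]=0xd8 (big-endian) → word 0xe8d8
bank:2 @ bit 14 → (0xe8d8>>14)&0x3 = 0x3
lvl:3 @ bit 11 → (0xe8d8>>11)&0x7 = 0x5  ←
slot:8 @ bit 3 → (0xe8d8>>3)&0xff = 0x1b
seq:2 @ bit 1 → (0xe8d8>>1)&0x3 = 0x0
chan:1 @ bit 0 → (0xe8d8>>0)&0x1 = 0x0

5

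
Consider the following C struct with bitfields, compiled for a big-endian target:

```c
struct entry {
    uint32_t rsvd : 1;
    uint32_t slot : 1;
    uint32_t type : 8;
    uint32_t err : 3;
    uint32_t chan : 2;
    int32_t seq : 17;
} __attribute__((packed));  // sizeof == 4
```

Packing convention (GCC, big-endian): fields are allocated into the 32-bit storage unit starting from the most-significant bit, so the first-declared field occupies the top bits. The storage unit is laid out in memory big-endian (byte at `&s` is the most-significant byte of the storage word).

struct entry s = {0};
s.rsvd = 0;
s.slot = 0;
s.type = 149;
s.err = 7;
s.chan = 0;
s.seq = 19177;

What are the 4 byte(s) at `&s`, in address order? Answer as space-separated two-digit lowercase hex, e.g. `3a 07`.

rsvd:1 = 0 → 0x0 << 31 → word 0x00000000
slot:1 = 0 → 0x0 << 30 → word 0x00000000
type:8 = 149 → 0x95 << 22 → word 0x25400000
err:3 = 7 → 0x7 << 19 → word 0x25780000
chan:2 = 0 → 0x0 << 17 → word 0x25780000
seq:17 = 19177 → 0x4ae9 << 0 → word 0x25784ae9
word = 0x25784ae9 → big-endian bytes:
  [0]=0x25  [1]=0x78  [2]=0x4a  [3]=0xe9

25 78 4a e9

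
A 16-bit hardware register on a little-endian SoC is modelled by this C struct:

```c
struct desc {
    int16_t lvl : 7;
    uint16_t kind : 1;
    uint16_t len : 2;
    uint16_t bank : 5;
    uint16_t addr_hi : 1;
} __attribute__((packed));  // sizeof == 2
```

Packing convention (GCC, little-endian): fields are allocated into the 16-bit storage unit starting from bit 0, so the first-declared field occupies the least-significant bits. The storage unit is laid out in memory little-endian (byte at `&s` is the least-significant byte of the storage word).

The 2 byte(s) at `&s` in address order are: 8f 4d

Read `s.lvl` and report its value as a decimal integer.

15

[0]=0x8f [1]=0x4d (little-endian) → word 0x4d8f
lvl [0+:7] = (word>>0) & 0x7f = 15  ←
kind [7+:1] = (word>>7) & 0x1 = 1
len [8+:2] = (word>>8) & 0x3 = 1
bank [10+:5] = (word>>10) & 0x1f = 19
addr_hi [15+:1] = (word>>15) & 0x1 = 0
lvl signed 7b, MSB=0: value = 15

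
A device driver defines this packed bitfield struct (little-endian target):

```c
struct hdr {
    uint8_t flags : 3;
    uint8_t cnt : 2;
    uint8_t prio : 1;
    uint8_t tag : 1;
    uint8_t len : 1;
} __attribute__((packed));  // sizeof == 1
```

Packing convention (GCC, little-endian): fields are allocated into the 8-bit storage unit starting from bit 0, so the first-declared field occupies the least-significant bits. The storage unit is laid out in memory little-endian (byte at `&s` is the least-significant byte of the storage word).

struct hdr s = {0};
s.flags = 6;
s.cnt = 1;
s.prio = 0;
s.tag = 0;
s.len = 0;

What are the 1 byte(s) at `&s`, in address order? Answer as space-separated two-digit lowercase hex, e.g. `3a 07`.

0e

flags (3b) val=6 bits=0x6 at bit 0: 0x06
cnt (2b) val=1 bits=0x1 at bit 3: 0x0e
prio (1b) val=0 bits=0x0 at bit 5: 0x0e
tag (1b) val=0 bits=0x0 at bit 6: 0x0e
len (1b) val=0 bits=0x0 at bit 7: 0x0e
word = 0x0e → little-endian bytes:
  [0]=0x0e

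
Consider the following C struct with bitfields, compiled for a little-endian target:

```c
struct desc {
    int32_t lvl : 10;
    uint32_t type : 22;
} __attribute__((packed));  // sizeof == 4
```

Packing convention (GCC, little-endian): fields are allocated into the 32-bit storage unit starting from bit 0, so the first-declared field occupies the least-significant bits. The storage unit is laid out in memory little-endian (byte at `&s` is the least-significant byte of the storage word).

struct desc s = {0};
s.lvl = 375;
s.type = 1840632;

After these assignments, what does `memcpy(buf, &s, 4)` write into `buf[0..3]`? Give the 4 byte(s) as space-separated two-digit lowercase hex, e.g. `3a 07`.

[0+:10] lvl=375 & 0x3ff = 0x177; word=0x00000177
[10+:22] type=1840632 & 0x3fffff = 0x1c15f8; word=0x7057e177
word = 0x7057e177 → little-endian bytes:
  [0]=0x77  [1]=0xe1  [2]=0x57  [3]=0x70

77 e1 57 70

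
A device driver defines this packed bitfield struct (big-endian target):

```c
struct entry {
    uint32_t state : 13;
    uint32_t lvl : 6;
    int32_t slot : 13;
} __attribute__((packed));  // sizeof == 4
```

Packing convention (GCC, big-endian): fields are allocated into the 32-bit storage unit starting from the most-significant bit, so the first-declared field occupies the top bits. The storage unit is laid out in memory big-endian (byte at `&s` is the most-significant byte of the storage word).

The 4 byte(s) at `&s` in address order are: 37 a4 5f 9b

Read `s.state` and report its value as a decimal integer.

1780

[0]=0x37 [1]=0xa4 [2]=0x5f [3]=0x9b (big-endian) → word 0x37a45f9b
state:13 @ bit 19 → (0x37a45f9b>>19)&0x1fff = 0x6f4  ←
lvl:6 @ bit 13 → (0x37a45f9b>>13)&0x3f = 0x22
slot:13 @ bit 0 → (0x37a45f9b>>0)&0x1fff = 0x1f9b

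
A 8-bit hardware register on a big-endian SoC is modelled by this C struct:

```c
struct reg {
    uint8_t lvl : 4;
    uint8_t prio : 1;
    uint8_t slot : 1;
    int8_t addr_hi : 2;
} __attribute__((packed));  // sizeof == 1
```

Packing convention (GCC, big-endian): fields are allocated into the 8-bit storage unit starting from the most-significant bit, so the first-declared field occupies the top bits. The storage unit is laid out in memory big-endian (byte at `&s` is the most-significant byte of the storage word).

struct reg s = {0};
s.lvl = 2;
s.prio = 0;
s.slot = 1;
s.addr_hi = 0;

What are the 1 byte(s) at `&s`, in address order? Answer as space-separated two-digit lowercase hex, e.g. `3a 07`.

lvl:4 = 2 → 0x2 << 4 → word 0x20
prio:1 = 0 → 0x0 << 3 → word 0x20
slot:1 = 1 → 0x1 << 2 → word 0x24
addr_hi:2 = 0 → 0x0 << 0 → word 0x24
word = 0x24 → big-endian bytes:
  [0]=0x24

24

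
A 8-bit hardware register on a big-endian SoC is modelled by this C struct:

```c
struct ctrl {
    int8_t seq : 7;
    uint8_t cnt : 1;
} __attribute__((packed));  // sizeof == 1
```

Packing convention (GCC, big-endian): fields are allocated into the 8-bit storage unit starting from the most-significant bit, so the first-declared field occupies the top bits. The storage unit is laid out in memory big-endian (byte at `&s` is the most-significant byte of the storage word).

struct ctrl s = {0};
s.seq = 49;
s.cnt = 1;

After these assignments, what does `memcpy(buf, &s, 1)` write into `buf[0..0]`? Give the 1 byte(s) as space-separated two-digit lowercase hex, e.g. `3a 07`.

seq (7b) val=49 bits=0x31 at bit 1: 0x62
cnt (1b) val=1 bits=0x1 at bit 0: 0x63
word = 0x63 → big-endian bytes:
  [0]=0x63

63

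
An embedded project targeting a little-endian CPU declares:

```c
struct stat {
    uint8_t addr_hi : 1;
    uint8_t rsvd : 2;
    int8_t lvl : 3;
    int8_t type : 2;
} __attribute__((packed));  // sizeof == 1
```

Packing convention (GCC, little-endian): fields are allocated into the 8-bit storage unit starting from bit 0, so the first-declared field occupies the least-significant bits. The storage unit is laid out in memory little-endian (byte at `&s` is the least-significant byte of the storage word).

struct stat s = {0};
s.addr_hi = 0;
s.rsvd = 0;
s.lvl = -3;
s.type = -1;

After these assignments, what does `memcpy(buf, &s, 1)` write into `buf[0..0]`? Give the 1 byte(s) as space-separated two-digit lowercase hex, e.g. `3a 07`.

addr_hi (1b) val=0 bits=0x0 at bit 0: 0x00
rsvd (2b) val=0 bits=0x0 at bit 1: 0x00
lvl (3b) val=-3 bits=0x5 at bit 3: 0x28
type (2b) val=-1 bits=0x3 at bit 6: 0xe8
word = 0xe8 → little-endian bytes:
  [0]=0xe8

e8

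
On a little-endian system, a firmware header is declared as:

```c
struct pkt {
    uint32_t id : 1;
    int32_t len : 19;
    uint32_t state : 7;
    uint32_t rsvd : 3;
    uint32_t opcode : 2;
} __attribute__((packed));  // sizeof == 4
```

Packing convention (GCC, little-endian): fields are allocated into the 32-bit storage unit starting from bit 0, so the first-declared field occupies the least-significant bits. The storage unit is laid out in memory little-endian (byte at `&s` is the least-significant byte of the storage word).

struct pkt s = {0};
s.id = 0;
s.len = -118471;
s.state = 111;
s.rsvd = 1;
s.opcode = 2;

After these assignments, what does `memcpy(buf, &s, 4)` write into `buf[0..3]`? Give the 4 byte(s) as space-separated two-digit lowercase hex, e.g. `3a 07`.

72 62 fc 8e

id (1b) val=0 bits=0x0 at bit 0: 0x00000000
len (19b) val=-118471 bits=0x63139 at bit 1: 0x000c6272
state (7b) val=111 bits=0x6f at bit 20: 0x06fc6272
rsvd (3b) val=1 bits=0x1 at bit 27: 0x0efc6272
opcode (2b) val=2 bits=0x2 at bit 30: 0x8efc6272
word = 0x8efc6272 → little-endian bytes:
  [0]=0x72  [1]=0x62  [2]=0xfc  [3]=0x8e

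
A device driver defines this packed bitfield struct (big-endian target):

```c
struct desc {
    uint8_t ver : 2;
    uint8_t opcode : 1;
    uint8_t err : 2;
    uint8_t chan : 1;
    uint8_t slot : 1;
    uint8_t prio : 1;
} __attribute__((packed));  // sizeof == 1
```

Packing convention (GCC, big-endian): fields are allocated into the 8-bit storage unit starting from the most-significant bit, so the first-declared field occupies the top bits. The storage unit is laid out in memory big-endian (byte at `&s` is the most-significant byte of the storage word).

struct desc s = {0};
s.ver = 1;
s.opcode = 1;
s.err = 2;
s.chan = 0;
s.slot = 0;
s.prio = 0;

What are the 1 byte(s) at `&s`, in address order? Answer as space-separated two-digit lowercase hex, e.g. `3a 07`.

[6+:2] ver=1 & 0x3 = 0x1; word=0x40
[5+:1] opcode=1 & 0x1 = 0x1; word=0x60
[3+:2] err=2 & 0x3 = 0x2; word=0x70
[2+:1] chan=0 & 0x1 = 0x0; word=0x70
[1+:1] slot=0 & 0x1 = 0x0; word=0x70
[0+:1] prio=0 & 0x1 = 0x0; word=0x70
word = 0x70 → big-endian bytes:
  [0]=0x70

70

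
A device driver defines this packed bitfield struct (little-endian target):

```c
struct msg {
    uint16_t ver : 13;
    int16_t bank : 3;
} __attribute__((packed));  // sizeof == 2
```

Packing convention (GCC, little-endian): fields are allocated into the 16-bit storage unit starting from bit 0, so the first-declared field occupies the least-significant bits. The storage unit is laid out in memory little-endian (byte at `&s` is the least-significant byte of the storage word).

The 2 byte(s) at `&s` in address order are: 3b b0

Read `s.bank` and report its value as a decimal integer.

[0]=0x3b [1]=0xb0 (little-endian) → word 0xb03b
ver [0+:13] = (word>>0) & 0x1fff = 4155
bank [13+:3] = (word>>13) & 0x7 = 5  ←
bank signed 3b, MSB=1: 5 - 8 = -3

-3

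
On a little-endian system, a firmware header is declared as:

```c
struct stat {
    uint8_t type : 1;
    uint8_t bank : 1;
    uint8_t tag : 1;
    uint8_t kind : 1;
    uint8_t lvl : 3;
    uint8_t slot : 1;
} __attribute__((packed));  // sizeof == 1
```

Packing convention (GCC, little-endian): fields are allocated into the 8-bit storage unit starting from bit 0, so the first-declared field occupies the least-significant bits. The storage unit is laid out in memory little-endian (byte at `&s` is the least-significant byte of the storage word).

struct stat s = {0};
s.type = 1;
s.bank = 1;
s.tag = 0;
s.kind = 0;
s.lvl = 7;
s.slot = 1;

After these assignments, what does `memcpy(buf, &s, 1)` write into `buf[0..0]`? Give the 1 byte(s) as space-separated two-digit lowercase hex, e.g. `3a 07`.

f3

[0+:1] type=1 & 0x1 = 0x1; word=0x01
[1+:1] bank=1 & 0x1 = 0x1; word=0x03
[2+:1] tag=0 & 0x1 = 0x0; word=0x03
[3+:1] kind=0 & 0x1 = 0x0; word=0x03
[4+:3] lvl=7 & 0x7 = 0x7; word=0x73
[7+:1] slot=1 & 0x1 = 0x1; word=0xf3
word = 0xf3 → little-endian bytes:
  [0]=0xf3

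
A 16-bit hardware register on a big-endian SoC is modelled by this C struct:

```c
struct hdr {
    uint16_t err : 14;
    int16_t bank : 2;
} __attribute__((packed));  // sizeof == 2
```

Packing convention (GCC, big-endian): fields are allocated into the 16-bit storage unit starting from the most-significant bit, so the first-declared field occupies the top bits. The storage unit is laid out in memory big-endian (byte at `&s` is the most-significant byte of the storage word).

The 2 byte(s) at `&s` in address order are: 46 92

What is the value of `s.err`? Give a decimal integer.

4516

[0]=0x46 [1]=0x92 (big-endian) → word 0x4692
err [2+:14] = (word>>2) & 0x3fff = 4516  ←
bank [0+:2] = (word>>0) & 0x3 = 2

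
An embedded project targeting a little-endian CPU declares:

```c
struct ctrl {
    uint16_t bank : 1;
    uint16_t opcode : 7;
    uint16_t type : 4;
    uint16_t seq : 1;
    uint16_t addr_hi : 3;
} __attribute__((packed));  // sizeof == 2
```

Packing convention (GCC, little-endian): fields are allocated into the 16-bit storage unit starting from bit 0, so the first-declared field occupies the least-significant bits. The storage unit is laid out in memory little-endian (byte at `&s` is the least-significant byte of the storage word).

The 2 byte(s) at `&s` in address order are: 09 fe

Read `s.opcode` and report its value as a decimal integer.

4

[0]=0x09 [1]=0xfe (little-endian) → word 0xfe09
bank:1 @ bit 0 → (0xfe09>>0)&0x1 = 0x1
opcode:7 @ bit 1 → (0xfe09>>1)&0x7f = 0x4  ←
type:4 @ bit 8 → (0xfe09>>8)&0xf = 0xe
seq:1 @ bit 12 → (0xfe09>>12)&0x1 = 0x1
addr_hi:3 @ bit 13 → (0xfe09>>13)&0x7 = 0x7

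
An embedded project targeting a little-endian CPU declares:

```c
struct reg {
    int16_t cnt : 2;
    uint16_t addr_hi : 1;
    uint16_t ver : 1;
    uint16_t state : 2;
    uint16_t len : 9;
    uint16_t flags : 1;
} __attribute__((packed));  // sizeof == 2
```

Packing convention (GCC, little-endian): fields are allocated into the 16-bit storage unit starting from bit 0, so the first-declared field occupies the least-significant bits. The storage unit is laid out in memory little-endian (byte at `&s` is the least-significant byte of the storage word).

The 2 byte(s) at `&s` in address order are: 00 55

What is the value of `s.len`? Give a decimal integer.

340

[0]=0x00 [1]=0x55 (little-endian) → word 0x5500
cnt:2 @ bit 0 → (0x5500>>0)&0x3 = 0x0
addr_hi:1 @ bit 2 → (0x5500>>2)&0x1 = 0x0
ver:1 @ bit 3 → (0x5500>>3)&0x1 = 0x0
state:2 @ bit 4 → (0x5500>>4)&0x3 = 0x0
len:9 @ bit 6 → (0x5500>>6)&0x1ff = 0x154  ←
flags:1 @ bit 15 → (0x5500>>15)&0x1 = 0x0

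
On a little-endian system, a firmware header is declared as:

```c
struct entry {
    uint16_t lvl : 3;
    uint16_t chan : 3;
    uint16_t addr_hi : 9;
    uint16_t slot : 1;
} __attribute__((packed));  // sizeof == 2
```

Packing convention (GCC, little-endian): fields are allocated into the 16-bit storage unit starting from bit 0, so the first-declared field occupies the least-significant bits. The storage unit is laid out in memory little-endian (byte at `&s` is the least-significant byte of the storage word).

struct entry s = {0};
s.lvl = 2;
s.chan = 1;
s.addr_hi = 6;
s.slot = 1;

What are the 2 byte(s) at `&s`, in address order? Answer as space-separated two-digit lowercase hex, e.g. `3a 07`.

8a 81

lvl (3b) val=2 bits=0x2 at bit 0: 0x0002
chan (3b) val=1 bits=0x1 at bit 3: 0x000a
addr_hi (9b) val=6 bits=0x6 at bit 6: 0x018a
slot (1b) val=1 bits=0x1 at bit 15: 0x818a
word = 0x818a → little-endian bytes:
  [0]=0x8a  [1]=0x81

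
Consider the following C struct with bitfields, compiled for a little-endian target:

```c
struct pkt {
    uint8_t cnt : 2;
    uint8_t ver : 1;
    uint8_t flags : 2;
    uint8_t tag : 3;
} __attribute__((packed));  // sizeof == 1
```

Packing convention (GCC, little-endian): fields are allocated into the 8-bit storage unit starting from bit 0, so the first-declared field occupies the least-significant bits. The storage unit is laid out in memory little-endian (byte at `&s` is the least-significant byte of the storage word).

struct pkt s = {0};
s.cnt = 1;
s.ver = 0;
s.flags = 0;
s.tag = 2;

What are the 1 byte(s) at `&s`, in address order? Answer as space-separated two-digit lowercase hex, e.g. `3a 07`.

cnt:2 = 1 → 0x1 << 0 → word 0x01
ver:1 = 0 → 0x0 << 2 → word 0x01
flags:2 = 0 → 0x0 << 3 → word 0x01
tag:3 = 2 → 0x2 << 5 → word 0x41
word = 0x41 → little-endian bytes:
  [0]=0x41

41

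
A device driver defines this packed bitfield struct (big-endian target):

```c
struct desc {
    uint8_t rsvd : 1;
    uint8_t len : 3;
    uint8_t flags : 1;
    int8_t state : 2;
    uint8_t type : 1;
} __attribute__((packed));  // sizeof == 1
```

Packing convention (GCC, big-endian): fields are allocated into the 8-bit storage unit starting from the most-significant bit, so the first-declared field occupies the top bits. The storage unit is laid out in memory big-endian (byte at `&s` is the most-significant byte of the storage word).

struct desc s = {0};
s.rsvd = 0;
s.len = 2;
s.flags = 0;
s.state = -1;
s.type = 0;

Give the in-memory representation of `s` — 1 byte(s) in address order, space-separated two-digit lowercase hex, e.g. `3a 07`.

[7+:1] rsvd=0 & 0x1 = 0x0; word=0x00
[4+:3] len=2 & 0x7 = 0x2; word=0x20
[3+:1] flags=0 & 0x1 = 0x0; word=0x20
[1+:2] state=-1 & 0x3 = 0x3; word=0x26
[0+:1] type=0 & 0x1 = 0x0; word=0x26
word = 0x26 → big-endian bytes:
  [0]=0x26

26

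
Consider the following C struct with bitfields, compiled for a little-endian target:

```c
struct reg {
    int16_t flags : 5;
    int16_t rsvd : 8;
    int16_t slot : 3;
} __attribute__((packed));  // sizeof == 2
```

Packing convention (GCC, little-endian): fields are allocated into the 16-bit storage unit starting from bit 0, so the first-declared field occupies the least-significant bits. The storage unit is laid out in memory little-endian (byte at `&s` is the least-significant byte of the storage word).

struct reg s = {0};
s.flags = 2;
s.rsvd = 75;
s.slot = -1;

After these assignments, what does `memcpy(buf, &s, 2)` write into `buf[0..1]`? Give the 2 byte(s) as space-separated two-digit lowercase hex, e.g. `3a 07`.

flags:5 = 2 → 0x2 << 0 → word 0x0002
rsvd:8 = 75 → 0x4b << 5 → word 0x0962
slot:3 = -1 → 0x7 << 13 → word 0xe962
word = 0xe962 → little-endian bytes:
  [0]=0x62  [1]=0xe9

62 e9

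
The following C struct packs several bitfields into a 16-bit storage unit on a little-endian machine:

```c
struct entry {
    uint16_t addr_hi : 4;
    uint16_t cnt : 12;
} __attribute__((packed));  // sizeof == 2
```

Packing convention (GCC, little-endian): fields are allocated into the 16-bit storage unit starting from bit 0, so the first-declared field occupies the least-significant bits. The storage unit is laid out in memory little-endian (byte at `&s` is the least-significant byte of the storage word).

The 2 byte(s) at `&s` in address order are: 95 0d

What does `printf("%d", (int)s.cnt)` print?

[0]=0x95 [1]=0x0d (little-endian) → word 0x0d95
addr_hi:4 @ bit 0 → (0x0d95>>0)&0xf = 0x5
cnt:12 @ bit 4 → (0x0d95>>4)&0xfff = 0xd9  ←

217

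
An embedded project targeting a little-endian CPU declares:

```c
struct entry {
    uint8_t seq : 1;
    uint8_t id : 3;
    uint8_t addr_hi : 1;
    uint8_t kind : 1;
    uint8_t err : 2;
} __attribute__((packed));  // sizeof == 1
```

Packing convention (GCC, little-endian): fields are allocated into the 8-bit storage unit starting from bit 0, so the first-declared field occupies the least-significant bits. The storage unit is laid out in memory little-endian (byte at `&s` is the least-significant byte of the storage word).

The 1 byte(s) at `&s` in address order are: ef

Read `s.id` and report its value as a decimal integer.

[0]=0xef (little-endian) → word 0xef
seq [0+:1] = (word>>0) & 0x1 = 1
id [1+:3] = (word>>1) & 0x7 = 7  ←
addr_hi [4+:1] = (word>>4) & 0x1 = 0
kind [5+:1] = (word>>5) & 0x1 = 1
err [6+:2] = (word>>6) & 0x3 = 3

7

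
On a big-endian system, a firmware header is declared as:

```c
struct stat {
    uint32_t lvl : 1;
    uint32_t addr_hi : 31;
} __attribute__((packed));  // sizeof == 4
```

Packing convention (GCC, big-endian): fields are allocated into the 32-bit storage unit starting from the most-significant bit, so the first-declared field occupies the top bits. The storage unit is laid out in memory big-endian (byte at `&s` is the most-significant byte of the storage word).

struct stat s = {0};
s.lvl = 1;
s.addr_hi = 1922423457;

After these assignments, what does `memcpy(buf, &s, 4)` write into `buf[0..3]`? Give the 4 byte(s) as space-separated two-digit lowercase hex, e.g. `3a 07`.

lvl (1b) val=1 bits=0x1 at bit 31: 0x80000000
addr_hi (31b) val=1922423457 bits=0x7295daa1 at bit 0: 0xf295daa1
word = 0xf295daa1 → big-endian bytes:
  [0]=0xf2  [1]=0x95  [2]=0xda  [3]=0xa1

f2 95 da a1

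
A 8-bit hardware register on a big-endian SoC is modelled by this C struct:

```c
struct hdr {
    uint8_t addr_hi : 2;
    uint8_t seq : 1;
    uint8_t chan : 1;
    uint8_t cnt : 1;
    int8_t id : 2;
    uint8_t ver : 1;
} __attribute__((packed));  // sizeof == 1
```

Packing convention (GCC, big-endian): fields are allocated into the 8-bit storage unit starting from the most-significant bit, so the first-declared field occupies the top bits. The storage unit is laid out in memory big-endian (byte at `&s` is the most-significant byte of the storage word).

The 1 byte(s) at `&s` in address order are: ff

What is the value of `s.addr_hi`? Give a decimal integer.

3

[0]=0xff (big-endian) → word 0xff
addr_hi:2 @ bit 6 → (0xff>>6)&0x3 = 0x3  ←
seq:1 @ bit 5 → (0xff>>5)&0x1 = 0x1
chan:1 @ bit 4 → (0xff>>4)&0x1 = 0x1
cnt:1 @ bit 3 → (0xff>>3)&0x1 = 0x1
id:2 @ bit 1 → (0xff>>1)&0x3 = 0x3
ver:1 @ bit 0 → (0xff>>0)&0x1 = 0x1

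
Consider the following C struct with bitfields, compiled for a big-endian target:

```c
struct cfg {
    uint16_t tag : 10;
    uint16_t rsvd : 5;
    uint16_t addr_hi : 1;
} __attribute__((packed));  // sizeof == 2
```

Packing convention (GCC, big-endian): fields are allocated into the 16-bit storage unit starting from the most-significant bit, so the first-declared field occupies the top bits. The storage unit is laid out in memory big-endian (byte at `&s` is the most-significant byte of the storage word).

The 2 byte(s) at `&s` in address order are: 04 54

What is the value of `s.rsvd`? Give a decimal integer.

10

[0]=0x04 [1]=0x54 (big-endian) → word 0x0454
tag [6+:10] = (word>>6) & 0x3ff = 17
rsvd [1+:5] = (word>>1) & 0x1f = 10  ←
addr_hi [0+:1] = (word>>0) & 0x1 = 0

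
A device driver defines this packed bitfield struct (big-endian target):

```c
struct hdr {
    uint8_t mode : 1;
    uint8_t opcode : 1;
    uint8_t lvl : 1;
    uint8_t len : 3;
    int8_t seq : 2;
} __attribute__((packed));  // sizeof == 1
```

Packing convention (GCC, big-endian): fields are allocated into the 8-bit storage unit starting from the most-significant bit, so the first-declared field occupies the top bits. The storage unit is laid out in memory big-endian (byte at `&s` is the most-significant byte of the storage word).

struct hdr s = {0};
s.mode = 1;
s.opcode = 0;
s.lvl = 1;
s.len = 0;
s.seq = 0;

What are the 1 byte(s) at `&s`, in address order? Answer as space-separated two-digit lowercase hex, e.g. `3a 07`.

mode (1b) val=1 bits=0x1 at bit 7: 0x80
opcode (1b) val=0 bits=0x0 at bit 6: 0x80
lvl (1b) val=1 bits=0x1 at bit 5: 0xa0
len (3b) val=0 bits=0x0 at bit 2: 0xa0
seq (2b) val=0 bits=0x0 at bit 0: 0xa0
word = 0xa0 → big-endian bytes:
  [0]=0xa0

a0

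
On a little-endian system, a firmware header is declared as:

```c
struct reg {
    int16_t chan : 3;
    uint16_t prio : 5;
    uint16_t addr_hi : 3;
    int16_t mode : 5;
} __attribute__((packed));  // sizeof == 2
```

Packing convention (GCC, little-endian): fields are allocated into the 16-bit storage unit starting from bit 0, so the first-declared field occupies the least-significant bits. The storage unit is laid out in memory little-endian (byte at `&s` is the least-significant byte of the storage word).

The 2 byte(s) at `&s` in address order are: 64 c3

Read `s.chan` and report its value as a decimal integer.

[0]=0x64 [1]=0xc3 (little-endian) → word 0xc364
chan:3 @ bit 0 → (0xc364>>0)&0x7 = 0x4  ←
prio:5 @ bit 3 → (0xc364>>3)&0x1f = 0xc
addr_hi:3 @ bit 8 → (0xc364>>8)&0x7 = 0x3
mode:5 @ bit 11 → (0xc364>>11)&0x1f = 0x18
chan signed 3b, MSB=1: 4 - 8 = -4

-4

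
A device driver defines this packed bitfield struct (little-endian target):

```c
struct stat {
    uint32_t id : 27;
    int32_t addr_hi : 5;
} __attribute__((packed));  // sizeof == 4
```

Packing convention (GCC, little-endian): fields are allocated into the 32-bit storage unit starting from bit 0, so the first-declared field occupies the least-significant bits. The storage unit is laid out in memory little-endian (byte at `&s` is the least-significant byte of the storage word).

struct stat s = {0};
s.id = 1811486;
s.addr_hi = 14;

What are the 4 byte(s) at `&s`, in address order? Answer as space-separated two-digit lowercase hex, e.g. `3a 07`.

1e a4 1b 70

id (27b) val=1811486 bits=0x1ba41e at bit 0: 0x001ba41e
addr_hi (5b) val=14 bits=0xe at bit 27: 0x701ba41e
word = 0x701ba41e → little-endian bytes:
  [0]=0x1e  [1]=0xa4  [2]=0x1b  [3]=0x70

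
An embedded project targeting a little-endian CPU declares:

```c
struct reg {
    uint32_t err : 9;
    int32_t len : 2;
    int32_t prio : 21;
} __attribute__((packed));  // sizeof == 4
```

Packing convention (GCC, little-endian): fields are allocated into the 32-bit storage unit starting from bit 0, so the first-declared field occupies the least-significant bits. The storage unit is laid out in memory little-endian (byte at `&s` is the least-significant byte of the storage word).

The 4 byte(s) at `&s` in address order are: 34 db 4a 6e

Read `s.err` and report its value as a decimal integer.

[0]=0x34 [1]=0xdb [2]=0x4a [3]=0x6e (little-endian) → word 0x6e4adb34
err:9 @ bit 0 → (0x6e4adb34>>0)&0x1ff = 0x134  ←
len:2 @ bit 9 → (0x6e4adb34>>9)&0x3 = 0x1
prio:21 @ bit 11 → (0x6e4adb34>>11)&0x1fffff = 0xdc95b

308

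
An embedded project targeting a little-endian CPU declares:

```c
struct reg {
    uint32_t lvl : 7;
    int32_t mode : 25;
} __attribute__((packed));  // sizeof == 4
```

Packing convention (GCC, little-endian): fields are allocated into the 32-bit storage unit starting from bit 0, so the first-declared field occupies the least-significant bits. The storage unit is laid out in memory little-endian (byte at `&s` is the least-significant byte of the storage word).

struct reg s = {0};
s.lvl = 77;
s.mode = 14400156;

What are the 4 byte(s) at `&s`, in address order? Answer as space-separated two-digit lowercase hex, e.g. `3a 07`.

4d 4e dd 6d

lvl (7b) val=77 bits=0x4d at bit 0: 0x0000004d
mode (25b) val=14400156 bits=0xdbba9c at bit 7: 0x6ddd4e4d
word = 0x6ddd4e4d → little-endian bytes:
  [0]=0x4d  [1]=0x4e  [2]=0xdd  [3]=0x6d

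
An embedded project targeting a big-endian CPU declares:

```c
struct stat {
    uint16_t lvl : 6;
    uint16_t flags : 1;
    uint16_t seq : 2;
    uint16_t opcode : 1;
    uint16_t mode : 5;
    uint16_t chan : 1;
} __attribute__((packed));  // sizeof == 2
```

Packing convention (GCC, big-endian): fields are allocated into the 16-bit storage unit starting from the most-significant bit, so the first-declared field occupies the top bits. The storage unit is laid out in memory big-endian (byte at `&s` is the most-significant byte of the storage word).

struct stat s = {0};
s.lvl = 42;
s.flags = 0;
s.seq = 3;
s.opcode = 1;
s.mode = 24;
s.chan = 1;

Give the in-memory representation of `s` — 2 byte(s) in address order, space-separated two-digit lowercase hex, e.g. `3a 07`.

a9 f1

lvl (6b) val=42 bits=0x2a at bit 10: 0xa800
flags (1b) val=0 bits=0x0 at bit 9: 0xa800
seq (2b) val=3 bits=0x3 at bit 7: 0xa980
opcode (1b) val=1 bits=0x1 at bit 6: 0xa9c0
mode (5b) val=24 bits=0x18 at bit 1: 0xa9f0
chan (1b) val=1 bits=0x1 at bit 0: 0xa9f1
word = 0xa9f1 → big-endian bytes:
  [0]=0xa9  [1]=0xf1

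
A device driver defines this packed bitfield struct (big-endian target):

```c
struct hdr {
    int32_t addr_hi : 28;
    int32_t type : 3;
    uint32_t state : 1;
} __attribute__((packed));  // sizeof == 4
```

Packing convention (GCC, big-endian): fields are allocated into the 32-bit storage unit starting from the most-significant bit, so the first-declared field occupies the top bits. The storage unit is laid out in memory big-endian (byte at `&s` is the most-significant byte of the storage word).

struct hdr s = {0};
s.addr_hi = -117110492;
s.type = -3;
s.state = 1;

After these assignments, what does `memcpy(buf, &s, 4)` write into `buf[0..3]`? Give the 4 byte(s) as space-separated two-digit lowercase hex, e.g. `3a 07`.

90 50 92 4b

[4+:28] addr_hi=-117110492 & 0xfffffff = 0x9050924; word=0x90509240
[1+:3] type=-3 & 0x7 = 0x5; word=0x9050924a
[0+:1] state=1 & 0x1 = 0x1; word=0x9050924b
word = 0x9050924b → big-endian bytes:
  [0]=0x90  [1]=0x50  [2]=0x92  [3]=0x4b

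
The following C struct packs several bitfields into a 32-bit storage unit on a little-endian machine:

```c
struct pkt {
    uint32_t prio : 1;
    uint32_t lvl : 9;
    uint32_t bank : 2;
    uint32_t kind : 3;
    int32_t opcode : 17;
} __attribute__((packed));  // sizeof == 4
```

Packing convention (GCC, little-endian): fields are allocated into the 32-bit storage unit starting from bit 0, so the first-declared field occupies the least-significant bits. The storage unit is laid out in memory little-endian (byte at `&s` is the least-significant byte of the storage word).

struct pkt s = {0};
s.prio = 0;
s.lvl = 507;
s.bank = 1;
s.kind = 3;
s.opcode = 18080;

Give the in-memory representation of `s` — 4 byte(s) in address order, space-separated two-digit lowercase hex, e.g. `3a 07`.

prio (1b) val=0 bits=0x0 at bit 0: 0x00000000
lvl (9b) val=507 bits=0x1fb at bit 1: 0x000003f6
bank (2b) val=1 bits=0x1 at bit 10: 0x000007f6
kind (3b) val=3 bits=0x3 at bit 12: 0x000037f6
opcode (17b) val=18080 bits=0x46a0 at bit 15: 0x235037f6
word = 0x235037f6 → little-endian bytes:
  [0]=0xf6  [1]=0x37  [2]=0x50  [3]=0x23

f6 37 50 23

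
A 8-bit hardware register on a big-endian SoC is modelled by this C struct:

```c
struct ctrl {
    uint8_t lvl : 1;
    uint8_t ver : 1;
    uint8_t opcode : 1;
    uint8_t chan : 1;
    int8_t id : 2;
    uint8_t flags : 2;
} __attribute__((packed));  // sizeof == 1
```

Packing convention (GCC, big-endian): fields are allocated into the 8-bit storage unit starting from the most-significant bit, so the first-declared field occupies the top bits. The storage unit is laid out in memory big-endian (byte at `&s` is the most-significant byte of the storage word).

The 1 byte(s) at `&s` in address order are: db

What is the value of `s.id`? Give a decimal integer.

-2

[0]=0xdb (big-endian) → word 0xdb
lvl:1 @ bit 7 → (0xdb>>7)&0x1 = 0x1
ver:1 @ bit 6 → (0xdb>>6)&0x1 = 0x1
opcode:1 @ bit 5 → (0xdb>>5)&0x1 = 0x0
chan:1 @ bit 4 → (0xdb>>4)&0x1 = 0x1
id:2 @ bit 2 → (0xdb>>2)&0x3 = 0x2  ←
flags:2 @ bit 0 → (0xdb>>0)&0x3 = 0x3
id signed 2b, MSB=1: 2 - 4 = -2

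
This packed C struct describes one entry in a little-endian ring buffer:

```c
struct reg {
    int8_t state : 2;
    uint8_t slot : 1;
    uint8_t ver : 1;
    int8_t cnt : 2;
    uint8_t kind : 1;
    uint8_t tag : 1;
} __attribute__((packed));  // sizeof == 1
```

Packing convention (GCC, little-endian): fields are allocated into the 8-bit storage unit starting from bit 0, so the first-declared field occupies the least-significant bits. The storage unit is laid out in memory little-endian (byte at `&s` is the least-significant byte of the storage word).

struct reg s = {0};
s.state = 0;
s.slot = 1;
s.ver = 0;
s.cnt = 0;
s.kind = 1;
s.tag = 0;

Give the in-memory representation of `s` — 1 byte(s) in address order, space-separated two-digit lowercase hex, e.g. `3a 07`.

state:2 = 0 → 0x0 << 0 → word 0x00
slot:1 = 1 → 0x1 << 2 → word 0x04
ver:1 = 0 → 0x0 << 3 → word 0x04
cnt:2 = 0 → 0x0 << 4 → word 0x04
kind:1 = 1 → 0x1 << 6 → word 0x44
tag:1 = 0 → 0x0 << 7 → word 0x44
word = 0x44 → little-endian bytes:
  [0]=0x44

44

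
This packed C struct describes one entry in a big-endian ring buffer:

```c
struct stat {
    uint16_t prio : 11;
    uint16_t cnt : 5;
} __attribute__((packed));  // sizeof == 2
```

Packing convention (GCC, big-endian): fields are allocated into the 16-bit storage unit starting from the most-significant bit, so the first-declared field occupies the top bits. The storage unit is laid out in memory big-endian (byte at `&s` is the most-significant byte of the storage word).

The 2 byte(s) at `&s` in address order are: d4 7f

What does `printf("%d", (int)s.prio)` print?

1699

[0]=0xd4 [1]=0x7f (big-endian) → word 0xd47f
prio:11 @ bit 5 → (0xd47f>>5)&0x7ff = 0x6a3  ←
cnt:5 @ bit 0 → (0xd47f>>0)&0x1f = 0x1f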